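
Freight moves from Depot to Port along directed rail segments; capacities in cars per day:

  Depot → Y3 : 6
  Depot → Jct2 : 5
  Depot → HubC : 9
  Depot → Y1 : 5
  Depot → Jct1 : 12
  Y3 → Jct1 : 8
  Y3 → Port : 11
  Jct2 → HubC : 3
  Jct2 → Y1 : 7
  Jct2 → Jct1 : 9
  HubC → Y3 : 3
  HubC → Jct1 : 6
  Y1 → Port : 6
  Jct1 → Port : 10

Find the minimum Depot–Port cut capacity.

25

Augment Depot→Y3→Port: bottleneck 6, flow now 6.
Augment Depot→Y1→Port: bottleneck 5, flow now 11.
Augment Depot→Jct1→Port: bottleneck 10, flow now 21.
Augment Depot→Jct2→Y1→Port: bottleneck 1, flow now 22.
Augment Depot→HubC→Y3→Port: bottleneck 3, flow now 25.
No augmenting path remains; maximum flow = 25.
By max-flow min-cut, the minimum cut capacity equals the max flow.
In the residual graph, reachable from Depot: {Depot, Jct2, HubC, Y1, Jct1}.
Min-cut edges: Depot→Y3 (6), HubC→Y3 (3), Y1→Port (6), Jct1→Port (10); capacity 6 + 3 + 6 + 10 = 25.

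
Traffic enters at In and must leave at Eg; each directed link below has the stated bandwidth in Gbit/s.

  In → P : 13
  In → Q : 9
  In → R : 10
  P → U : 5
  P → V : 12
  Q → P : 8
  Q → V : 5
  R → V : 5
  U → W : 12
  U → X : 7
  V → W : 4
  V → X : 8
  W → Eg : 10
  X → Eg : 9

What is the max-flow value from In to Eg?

Augment In→P→U→W→Eg: bottleneck 5, flow now 5.
Augment In→P→V→W→Eg: bottleneck 4, flow now 9.
Augment In→P→V→X→Eg: bottleneck 4, flow now 13.
Augment In→Q→V→X→Eg: bottleneck 4, flow now 17.
No augmenting path remains; maximum flow = 17.
In the residual graph, reachable from In: {In, P, Q, R, V}.
Min-cut edges: P→U (5), V→W (4), V→X (8); capacity 5 + 4 + 8 = 17.
This cut is saturated, so no flow can exceed 17.

17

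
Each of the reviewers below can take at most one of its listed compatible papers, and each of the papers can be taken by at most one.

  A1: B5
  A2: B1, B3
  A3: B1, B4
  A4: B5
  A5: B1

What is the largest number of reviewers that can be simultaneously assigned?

4

Unit-capacity flow: source→left, listed edges, right→sink; max matching = max flow.
Augmenting path A1→B5 (+1); matched 1.
Augmenting path A2→B1 (+1); matched 2.
Augmenting path A3→B4 (+1); matched 3.
Augmenting path A5→B1→A2→B3 (+1); matched 4.
No augmenting path remains; maximum matching = 4.
König certificate: {A2, A3, A5, B5} is a vertex cover of size 4 (every listed pair touches it), so no matching can be larger.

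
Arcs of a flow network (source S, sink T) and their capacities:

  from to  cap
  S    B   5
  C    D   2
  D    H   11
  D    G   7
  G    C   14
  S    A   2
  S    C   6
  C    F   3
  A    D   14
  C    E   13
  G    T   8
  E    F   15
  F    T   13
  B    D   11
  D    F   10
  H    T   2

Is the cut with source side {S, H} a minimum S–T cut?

No — its capacity is 15, but the minimum cut has capacity 13.

Given cut capacity: 2 + 5 + 6 + 2 = 15.
Augment S→C→F→T: bottleneck 3, flow now 3.
Augment S→A→D→F→T: bottleneck 2, flow now 5.
Augment S→B→D→F→T: bottleneck 5, flow now 10.
Augment S→C→D→F→T: bottleneck 2, flow now 12.
Augment S→C→E→F→T: bottleneck 1, flow now 13.
No augmenting path remains; maximum flow = 13.
In the residual graph, reachable from S: {S}.
Min-cut edges: S→A (2), S→B (5), S→C (6); capacity 2 + 5 + 6 = 13.
Cut capacity 15 exceeds the max flow 13, so it is not minimum.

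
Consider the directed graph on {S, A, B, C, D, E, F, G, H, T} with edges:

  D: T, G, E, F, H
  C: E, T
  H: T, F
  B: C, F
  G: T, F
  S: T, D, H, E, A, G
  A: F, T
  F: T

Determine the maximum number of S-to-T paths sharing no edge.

5

Assign every edge capacity 1; by Menger, the answer equals the max flow.
Path S→T (+1); total 1.
Path S→A→T (+1); total 2.
Path S→D→T (+1); total 3.
Path S→G→T (+1); total 4.
Path S→H→T (+1); total 5.
No residual S→T path; max flow = 5.
Certifying cut of size 5: {S→A, S→D, S→G, S→H, S→T}.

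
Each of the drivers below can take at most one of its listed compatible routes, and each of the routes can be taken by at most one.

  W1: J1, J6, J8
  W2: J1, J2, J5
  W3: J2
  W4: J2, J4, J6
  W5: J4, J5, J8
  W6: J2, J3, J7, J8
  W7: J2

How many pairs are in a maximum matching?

6

Unit-capacity flow: source→left, listed edges, right→sink; max matching = max flow.
Augmenting path W1→J1 (+1); matched 1.
Augmenting path W2→J2 (+1); matched 2.
Augmenting path W4→J4 (+1); matched 3.
Augmenting path W5→J5 (+1); matched 4.
Augmenting path W6→J3 (+1); matched 5.
Augmenting path W3→J2→W2→J1→W1→J6 (+1); matched 6.
No augmenting path remains; maximum matching = 6.
König certificate: {W1, W2, W4, W5, W6, J2} is a vertex cover of size 6 (every listed pair touches it), so no matching can be larger.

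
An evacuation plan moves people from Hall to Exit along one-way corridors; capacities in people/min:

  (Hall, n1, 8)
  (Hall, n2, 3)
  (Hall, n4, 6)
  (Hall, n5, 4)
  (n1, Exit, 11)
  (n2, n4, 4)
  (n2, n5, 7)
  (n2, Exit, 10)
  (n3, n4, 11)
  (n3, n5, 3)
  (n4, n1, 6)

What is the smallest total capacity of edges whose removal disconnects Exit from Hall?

Augment Hall→n1→Exit: bottleneck 8, flow now 8.
Augment Hall→n2→Exit: bottleneck 3, flow now 11.
Augment Hall→n4→n1→Exit: bottleneck 3, flow now 14.
No augmenting path remains; maximum flow = 14.
By max-flow min-cut, the minimum cut capacity equals the max flow.
In the residual graph, reachable from Hall: {Hall, n1, n4, n5}.
Min-cut edges: Hall→n2 (3), n1→Exit (11); capacity 3 + 11 = 14.

14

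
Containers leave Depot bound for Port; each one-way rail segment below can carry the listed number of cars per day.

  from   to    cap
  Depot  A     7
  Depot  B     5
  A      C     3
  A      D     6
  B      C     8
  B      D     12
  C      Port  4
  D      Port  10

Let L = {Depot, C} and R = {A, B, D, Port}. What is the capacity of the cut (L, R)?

Edges leaving {Depot, C}: Depot→A (7), Depot→B (5), C→Port (4).
Cut capacity = 7 + 5 + 4 = 16.

16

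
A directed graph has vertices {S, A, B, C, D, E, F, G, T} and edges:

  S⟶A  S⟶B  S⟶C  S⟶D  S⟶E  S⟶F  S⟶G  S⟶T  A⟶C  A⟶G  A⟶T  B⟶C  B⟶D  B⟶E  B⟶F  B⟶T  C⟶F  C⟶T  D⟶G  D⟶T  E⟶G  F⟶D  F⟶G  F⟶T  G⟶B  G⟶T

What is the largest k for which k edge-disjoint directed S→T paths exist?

7

Assign every edge capacity 1; by Menger, the answer equals the max flow.
Path S→T (+1); total 1.
Path S→A→T (+1); total 2.
Path S→B→T (+1); total 3.
Path S→C→T (+1); total 4.
Path S→D→T (+1); total 5.
Path S→F→T (+1); total 6.
Path S→G→T (+1); total 7.
No residual S→T path; max flow = 7.
Certifying cut of size 7: {B→T, C→T, D→T, F→T, G→T, S→A, S→T}.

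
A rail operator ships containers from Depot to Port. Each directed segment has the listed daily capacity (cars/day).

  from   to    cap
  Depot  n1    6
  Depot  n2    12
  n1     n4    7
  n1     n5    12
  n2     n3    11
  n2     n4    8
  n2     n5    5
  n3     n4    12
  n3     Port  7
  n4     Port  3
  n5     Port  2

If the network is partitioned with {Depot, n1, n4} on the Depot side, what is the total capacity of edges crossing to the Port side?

27

Edges leaving {Depot, n1, n4}: Depot→n2 (12), n1→n5 (12), n4→Port (3).
Cut capacity = 12 + 12 + 3 = 27.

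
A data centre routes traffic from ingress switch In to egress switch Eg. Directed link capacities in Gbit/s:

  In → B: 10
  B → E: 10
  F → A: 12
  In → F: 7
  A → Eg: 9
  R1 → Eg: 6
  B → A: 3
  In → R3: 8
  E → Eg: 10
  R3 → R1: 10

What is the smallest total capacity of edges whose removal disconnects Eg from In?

23

Augment In→B→A→Eg: bottleneck 3, flow now 3.
Augment In→B→E→Eg: bottleneck 7, flow now 10.
Augment In→F→A→Eg: bottleneck 6, flow now 16.
Augment In→R3→R1→Eg: bottleneck 6, flow now 22.
Augment In→F→A→B→E→Eg: bottleneck 1, flow now 23. (uses reverse residual edge)
No augmenting path remains; maximum flow = 23.
By max-flow min-cut, the minimum cut capacity equals the max flow.
In the residual graph, reachable from In: {In, R3, R1}.
Min-cut edges: In→B (10), In→F (7), R1→Eg (6); capacity 10 + 7 + 6 = 23.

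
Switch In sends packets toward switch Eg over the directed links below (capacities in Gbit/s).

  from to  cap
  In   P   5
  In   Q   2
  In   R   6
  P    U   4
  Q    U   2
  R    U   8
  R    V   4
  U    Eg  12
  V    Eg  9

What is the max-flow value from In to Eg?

12

Augment In→P→U→Eg: bottleneck 4, flow now 4.
Augment In→Q→U→Eg: bottleneck 2, flow now 6.
Augment In→R→U→Eg: bottleneck 6, flow now 12.
No augmenting path remains; maximum flow = 12.
In the residual graph, reachable from In: {In, P}.
Min-cut edges: In→Q (2), In→R (6), P→U (4); capacity 2 + 6 + 4 = 12.
This cut is saturated, so no flow can exceed 12.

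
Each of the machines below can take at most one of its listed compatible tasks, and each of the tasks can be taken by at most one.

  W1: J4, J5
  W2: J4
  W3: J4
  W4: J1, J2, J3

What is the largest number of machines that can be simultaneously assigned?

Unit-capacity flow: source→left, listed edges, right→sink; max matching = max flow.
Augmenting path W1→J4 (+1); matched 1.
Augmenting path W4→J1 (+1); matched 2.
Augmenting path W2→J4→W1→J5 (+1); matched 3.
No augmenting path remains; maximum matching = 3.
König certificate: {W1, W4, J4} is a vertex cover of size 3 (every listed pair touches it), so no matching can be larger.

3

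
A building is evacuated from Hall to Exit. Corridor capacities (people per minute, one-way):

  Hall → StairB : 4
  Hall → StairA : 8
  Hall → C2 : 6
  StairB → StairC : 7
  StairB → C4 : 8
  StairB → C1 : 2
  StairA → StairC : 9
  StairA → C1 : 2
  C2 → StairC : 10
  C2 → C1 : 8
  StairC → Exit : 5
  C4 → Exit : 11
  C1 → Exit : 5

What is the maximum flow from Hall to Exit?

Augment Hall→StairB→StairC→Exit: bottleneck 4, flow now 4.
Augment Hall→StairA→StairC→Exit: bottleneck 1, flow now 5.
Augment Hall→StairA→C1→Exit: bottleneck 2, flow now 7.
Augment Hall→C2→C1→Exit: bottleneck 3, flow now 10.
Augment Hall→StairA→StairC→StairB→C4→Exit: bottleneck 4, flow now 14. (uses reverse residual edge)
No augmenting path remains; maximum flow = 14.
In the residual graph, reachable from Hall: {Hall, StairA, C2, StairC, C1}.
Min-cut edges: Hall→StairB (4), StairC→Exit (5), C1→Exit (5); capacity 4 + 5 + 5 = 14.
This cut is saturated, so no flow can exceed 14.

14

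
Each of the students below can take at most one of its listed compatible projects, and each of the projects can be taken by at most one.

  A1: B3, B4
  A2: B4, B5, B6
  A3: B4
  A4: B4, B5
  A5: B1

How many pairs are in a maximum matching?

Unit-capacity flow: source→left, listed edges, right→sink; max matching = max flow.
Augmenting path A1→B3 (+1); matched 1.
Augmenting path A2→B4 (+1); matched 2.
Augmenting path A4→B5 (+1); matched 3.
Augmenting path A5→B1 (+1); matched 4.
Augmenting path A3→B4→A2→B6 (+1); matched 5.
No augmenting path remains; maximum matching = 5.
König certificate: {A1, A2, A3, A4, A5} is a vertex cover of size 5 (every listed pair touches it), so no matching can be larger.

5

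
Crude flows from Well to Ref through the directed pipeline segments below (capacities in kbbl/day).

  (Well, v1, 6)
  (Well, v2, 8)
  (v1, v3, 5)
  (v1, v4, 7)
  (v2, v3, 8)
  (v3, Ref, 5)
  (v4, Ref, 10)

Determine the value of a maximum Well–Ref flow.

Augment Well→v1→v3→Ref: bottleneck 5, flow now 5.
Augment Well→v1→v4→Ref: bottleneck 1, flow now 6.
Augment Well→v2→v3→v1→v4→Ref: bottleneck 5, flow now 11. (uses reverse residual edge)
No augmenting path remains; maximum flow = 11.
In the residual graph, reachable from Well: {Well, v2, v3}.
Min-cut edges: Well→v1 (6), v3→Ref (5); capacity 6 + 5 = 11.
This cut is saturated, so no flow can exceed 11.

11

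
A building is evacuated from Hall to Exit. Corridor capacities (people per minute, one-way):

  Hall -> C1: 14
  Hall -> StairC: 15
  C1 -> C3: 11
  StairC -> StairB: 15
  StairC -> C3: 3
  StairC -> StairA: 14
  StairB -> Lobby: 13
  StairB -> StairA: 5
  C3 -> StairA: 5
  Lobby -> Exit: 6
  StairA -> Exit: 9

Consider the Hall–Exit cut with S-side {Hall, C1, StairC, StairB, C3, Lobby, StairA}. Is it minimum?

Yes — it is a minimum cut (capacity 15).

Given cut capacity: 6 + 9 = 15.
Augment Hall→StairC→StairA→Exit: bottleneck 9, flow now 9.
Augment Hall→StairC→StairB→Lobby→Exit: bottleneck 6, flow now 15.
No augmenting path remains; maximum flow = 15.
Cut capacity 15 equals the max flow, so it is a minimum cut.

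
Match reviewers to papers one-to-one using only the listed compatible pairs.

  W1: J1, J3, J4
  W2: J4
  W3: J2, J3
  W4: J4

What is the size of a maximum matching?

Unit-capacity flow: source→left, listed edges, right→sink; max matching = max flow.
Augmenting path W1→J1 (+1); matched 1.
Augmenting path W2→J4 (+1); matched 2.
Augmenting path W3→J2 (+1); matched 3.
No augmenting path remains; maximum matching = 3.
König certificate: {W1, W3, J4} is a vertex cover of size 3 (every listed pair touches it), so no matching can be larger.

3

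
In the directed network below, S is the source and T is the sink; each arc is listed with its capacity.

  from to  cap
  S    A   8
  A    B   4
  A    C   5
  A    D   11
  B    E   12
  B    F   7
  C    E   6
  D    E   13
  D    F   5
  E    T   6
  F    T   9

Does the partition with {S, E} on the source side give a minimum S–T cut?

Given cut capacity: 8 + 6 = 14.
Augment S→A→B→E→T: bottleneck 4, flow now 4.
Augment S→A→C→E→T: bottleneck 2, flow now 6.
Augment S→A→D→F→T: bottleneck 2, flow now 8.
No augmenting path remains; maximum flow = 8.
In the residual graph, reachable from S: {S}.
Min-cut edges: S→A (8); capacity 8 = 8.
Cut capacity 14 exceeds the max flow 8, so it is not minimum.

No — its capacity is 14, but the minimum cut has capacity 8.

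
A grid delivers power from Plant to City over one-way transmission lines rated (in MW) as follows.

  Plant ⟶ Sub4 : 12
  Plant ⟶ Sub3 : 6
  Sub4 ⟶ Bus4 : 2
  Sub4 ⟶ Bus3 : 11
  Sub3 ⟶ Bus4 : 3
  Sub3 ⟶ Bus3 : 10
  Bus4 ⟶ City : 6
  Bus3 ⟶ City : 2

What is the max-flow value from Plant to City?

7

Augment Plant→Sub4→Bus4→City: bottleneck 2, flow now 2.
Augment Plant→Sub4→Bus3→City: bottleneck 2, flow now 4.
Augment Plant→Sub3→Bus4→City: bottleneck 3, flow now 7.
No augmenting path remains; maximum flow = 7.
In the residual graph, reachable from Plant: {Plant, Sub4, Sub3, Bus3}.
Min-cut edges: Sub4→Bus4 (2), Sub3→Bus4 (3), Bus3→City (2); capacity 2 + 3 + 2 = 7.
This cut is saturated, so no flow can exceed 7.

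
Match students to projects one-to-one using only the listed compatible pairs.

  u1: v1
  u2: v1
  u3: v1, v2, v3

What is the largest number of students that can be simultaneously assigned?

Unit-capacity flow: source→left, listed edges, right→sink; max matching = max flow.
Augmenting path u1→v1 (+1); matched 1.
Augmenting path u3→v2 (+1); matched 2.
No augmenting path remains; maximum matching = 2.
König certificate: {u3, v1} is a vertex cover of size 2 (every listed pair touches it), so no matching can be larger.

2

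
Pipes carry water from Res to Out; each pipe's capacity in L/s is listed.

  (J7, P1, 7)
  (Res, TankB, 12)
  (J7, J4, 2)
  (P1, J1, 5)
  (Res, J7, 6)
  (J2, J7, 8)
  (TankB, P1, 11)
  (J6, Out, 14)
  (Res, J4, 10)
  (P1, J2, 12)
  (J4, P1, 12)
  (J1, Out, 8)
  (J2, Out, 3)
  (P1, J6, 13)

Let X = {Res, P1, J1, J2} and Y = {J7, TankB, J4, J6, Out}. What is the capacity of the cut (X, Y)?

Edges leaving {Res, P1, J1, J2}: Res→J7 (6), Res→TankB (12), Res→J4 (10), P1→J6 (13), J1→Out (8), J2→J7 (8), J2→Out (3).
Cut capacity = 6 + 12 + 10 + 13 + 8 + 8 + 3 = 60.

60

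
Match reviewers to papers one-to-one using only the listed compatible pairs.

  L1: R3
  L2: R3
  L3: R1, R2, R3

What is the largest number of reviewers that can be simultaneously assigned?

Unit-capacity flow: source→left, listed edges, right→sink; max matching = max flow.
Augmenting path L1→R3 (+1); matched 1.
Augmenting path L3→R1 (+1); matched 2.
No augmenting path remains; maximum matching = 2.
König certificate: {L3, R3} is a vertex cover of size 2 (every listed pair touches it), so no matching can be larger.

2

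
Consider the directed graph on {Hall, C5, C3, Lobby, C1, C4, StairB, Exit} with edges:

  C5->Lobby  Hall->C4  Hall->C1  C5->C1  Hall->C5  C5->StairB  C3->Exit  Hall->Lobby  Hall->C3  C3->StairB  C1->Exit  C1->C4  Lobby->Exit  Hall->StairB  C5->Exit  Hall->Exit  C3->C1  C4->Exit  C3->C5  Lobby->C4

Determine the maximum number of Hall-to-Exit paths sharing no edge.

Assign every edge capacity 1; by Menger, the answer equals the max flow.
Path Hall→Exit (+1); total 1.
Path Hall→C5→Exit (+1); total 2.
Path Hall→C3→Exit (+1); total 3.
Path Hall→Lobby→Exit (+1); total 4.
Path Hall→C1→Exit (+1); total 5.
Path Hall→C4→Exit (+1); total 6.
No residual Hall→Exit path; max flow = 6.
Certifying cut of size 6: {Hall→C1, Hall→C3, Hall→C4, Hall→C5, Hall→Exit, Hall→Lobby}.

6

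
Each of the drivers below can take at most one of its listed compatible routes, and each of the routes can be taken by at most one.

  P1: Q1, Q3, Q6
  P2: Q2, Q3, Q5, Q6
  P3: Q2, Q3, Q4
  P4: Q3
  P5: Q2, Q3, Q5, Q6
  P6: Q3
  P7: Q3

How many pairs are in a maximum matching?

Unit-capacity flow: source→left, listed edges, right→sink; max matching = max flow.
Augmenting path P1→Q1 (+1); matched 1.
Augmenting path P2→Q2 (+1); matched 2.
Augmenting path P3→Q3 (+1); matched 3.
Augmenting path P5→Q5 (+1); matched 4.
Augmenting path P4→Q3→P3→Q4 (+1); matched 5.
No augmenting path remains; maximum matching = 5.
König certificate: {P1, P2, P3, P5, Q3} is a vertex cover of size 5 (every listed pair touches it), so no matching can be larger.

5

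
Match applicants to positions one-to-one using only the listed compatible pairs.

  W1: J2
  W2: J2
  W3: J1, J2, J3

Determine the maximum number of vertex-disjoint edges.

Unit-capacity flow: source→left, listed edges, right→sink; max matching = max flow.
Augmenting path W1→J2 (+1); matched 1.
Augmenting path W3→J1 (+1); matched 2.
No augmenting path remains; maximum matching = 2.
König certificate: {W3, J2} is a vertex cover of size 2 (every listed pair touches it), so no matching can be larger.

2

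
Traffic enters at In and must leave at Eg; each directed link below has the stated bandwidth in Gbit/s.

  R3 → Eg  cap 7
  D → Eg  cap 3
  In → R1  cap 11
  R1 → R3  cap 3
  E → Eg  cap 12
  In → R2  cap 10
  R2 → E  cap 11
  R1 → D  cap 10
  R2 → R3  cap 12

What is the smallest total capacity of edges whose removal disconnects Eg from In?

16

Augment In→R1→D→Eg: bottleneck 3, flow now 3.
Augment In→R1→R3→Eg: bottleneck 3, flow now 6.
Augment In→R2→E→Eg: bottleneck 10, flow now 16.
No augmenting path remains; maximum flow = 16.
By max-flow min-cut, the minimum cut capacity equals the max flow.
In the residual graph, reachable from In: {In, R1, D}.
Min-cut edges: In→R2 (10), R1→R3 (3), D→Eg (3); capacity 10 + 3 + 3 = 16.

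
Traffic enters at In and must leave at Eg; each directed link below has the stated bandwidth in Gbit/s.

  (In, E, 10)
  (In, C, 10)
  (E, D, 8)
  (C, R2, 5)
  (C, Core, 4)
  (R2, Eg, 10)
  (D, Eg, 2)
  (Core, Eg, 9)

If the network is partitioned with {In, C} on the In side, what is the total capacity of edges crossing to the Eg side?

Edges leaving {In, C}: In→E (10), C→R2 (5), C→Core (4).
Cut capacity = 10 + 5 + 4 = 19.

19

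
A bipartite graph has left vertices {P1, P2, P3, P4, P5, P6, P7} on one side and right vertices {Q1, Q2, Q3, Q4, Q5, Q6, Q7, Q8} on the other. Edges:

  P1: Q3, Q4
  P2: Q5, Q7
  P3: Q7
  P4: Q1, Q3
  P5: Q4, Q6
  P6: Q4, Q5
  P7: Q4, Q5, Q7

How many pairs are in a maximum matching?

Unit-capacity flow: source→left, listed edges, right→sink; max matching = max flow.
Augmenting path P1→Q3 (+1); matched 1.
Augmenting path P2→Q5 (+1); matched 2.
Augmenting path P3→Q7 (+1); matched 3.
Augmenting path P4→Q1 (+1); matched 4.
Augmenting path P5→Q4 (+1); matched 5.
Augmenting path P6→Q4→P5→Q6 (+1); matched 6.
No augmenting path remains; maximum matching = 6.
König certificate: {P1, P4, P5, Q4, Q5, Q7} is a vertex cover of size 6 (every listed pair touches it), so no matching can be larger.

6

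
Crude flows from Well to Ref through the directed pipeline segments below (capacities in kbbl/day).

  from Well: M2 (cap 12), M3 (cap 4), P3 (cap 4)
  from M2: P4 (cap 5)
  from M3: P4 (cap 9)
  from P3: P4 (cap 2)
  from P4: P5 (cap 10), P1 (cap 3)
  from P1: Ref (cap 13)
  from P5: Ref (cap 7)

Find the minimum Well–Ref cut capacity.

10

Augment Well→M2→P4→P1→Ref: bottleneck 3, flow now 3.
Augment Well→M2→P4→P5→Ref: bottleneck 2, flow now 5.
Augment Well→M3→P4→P5→Ref: bottleneck 4, flow now 9.
Augment Well→P3→P4→P5→Ref: bottleneck 1, flow now 10.
No augmenting path remains; maximum flow = 10.
By max-flow min-cut, the minimum cut capacity equals the max flow.
In the residual graph, reachable from Well: {Well, M2, M3, P3, P4, P5}.
Min-cut edges: P4→P1 (3), P5→Ref (7); capacity 3 + 7 = 10.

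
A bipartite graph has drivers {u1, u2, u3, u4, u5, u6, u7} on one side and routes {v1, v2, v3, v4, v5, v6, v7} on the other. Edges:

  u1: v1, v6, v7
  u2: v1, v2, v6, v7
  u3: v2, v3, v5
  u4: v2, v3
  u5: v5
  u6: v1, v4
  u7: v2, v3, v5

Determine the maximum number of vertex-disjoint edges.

Unit-capacity flow: source→left, listed edges, right→sink; max matching = max flow.
Augmenting path u1→v1 (+1); matched 1.
Augmenting path u2→v2 (+1); matched 2.
Augmenting path u3→v3 (+1); matched 3.
Augmenting path u5→v5 (+1); matched 4.
Augmenting path u6→v4 (+1); matched 5.
Augmenting path u4→v2→u2→v6 (+1); matched 6.
No augmenting path remains; maximum matching = 6.
König certificate: {u1, u2, u6, v2, v3, v5} is a vertex cover of size 6 (every listed pair touches it), so no matching can be larger.

6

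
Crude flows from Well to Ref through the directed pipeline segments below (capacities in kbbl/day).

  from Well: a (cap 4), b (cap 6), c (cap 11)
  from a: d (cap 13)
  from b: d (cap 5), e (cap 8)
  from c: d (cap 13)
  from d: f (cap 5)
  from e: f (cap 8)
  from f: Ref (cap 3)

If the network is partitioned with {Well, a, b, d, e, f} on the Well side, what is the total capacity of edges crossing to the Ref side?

Edges leaving {Well, a, b, d, e, f}: Well→c (11), f→Ref (3).
Cut capacity = 11 + 3 = 14.

14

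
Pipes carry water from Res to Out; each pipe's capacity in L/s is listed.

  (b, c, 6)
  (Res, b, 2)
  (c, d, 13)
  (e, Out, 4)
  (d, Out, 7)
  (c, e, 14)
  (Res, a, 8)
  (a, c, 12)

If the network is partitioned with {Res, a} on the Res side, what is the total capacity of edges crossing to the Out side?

Edges leaving {Res, a}: Res→b (2), a→c (12).
Cut capacity = 2 + 12 = 14.

14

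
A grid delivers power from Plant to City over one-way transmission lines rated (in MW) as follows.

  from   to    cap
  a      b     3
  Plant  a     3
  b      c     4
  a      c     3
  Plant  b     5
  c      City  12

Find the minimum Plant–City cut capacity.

7

Augment Plant→a→c→City: bottleneck 3, flow now 3.
Augment Plant→b→c→City: bottleneck 4, flow now 7.
No augmenting path remains; maximum flow = 7.
By max-flow min-cut, the minimum cut capacity equals the max flow.
In the residual graph, reachable from Plant: {Plant, b}.
Min-cut edges: Plant→a (3), b→c (4); capacity 3 + 4 = 7.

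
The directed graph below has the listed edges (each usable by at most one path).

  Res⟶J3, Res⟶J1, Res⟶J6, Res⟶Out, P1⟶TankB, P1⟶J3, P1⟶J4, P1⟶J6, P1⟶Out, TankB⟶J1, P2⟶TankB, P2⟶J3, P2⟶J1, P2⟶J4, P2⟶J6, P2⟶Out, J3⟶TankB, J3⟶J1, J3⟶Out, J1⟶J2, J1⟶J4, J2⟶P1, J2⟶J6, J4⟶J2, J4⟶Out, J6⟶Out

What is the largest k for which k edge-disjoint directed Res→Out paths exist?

4

Assign every edge capacity 1; by Menger, the answer equals the max flow.
Path Res→Out (+1); total 1.
Path Res→J3→Out (+1); total 2.
Path Res→J6→Out (+1); total 3.
Path Res→J1→J4→Out (+1); total 4.
No residual Res→Out path; max flow = 4.
Certifying cut of size 4: {Res→J1, Res→J3, Res→J6, Res→Out}.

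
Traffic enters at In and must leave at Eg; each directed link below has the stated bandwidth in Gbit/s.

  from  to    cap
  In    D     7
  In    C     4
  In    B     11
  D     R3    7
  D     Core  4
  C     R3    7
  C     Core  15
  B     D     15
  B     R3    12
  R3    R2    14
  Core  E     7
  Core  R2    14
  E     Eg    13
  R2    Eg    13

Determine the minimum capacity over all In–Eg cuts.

Augment In→D→R3→R2→Eg: bottleneck 7, flow now 7.
Augment In→C→R3→R2→Eg: bottleneck 4, flow now 11.
Augment In→B→R3→R2→Eg: bottleneck 2, flow now 13.
Augment In→B→D→Core→E→Eg: bottleneck 4, flow now 17.
Augment In→B→R3→C→Core→E→Eg: bottleneck 3, flow now 20. (uses reverse residual edge)
No augmenting path remains; maximum flow = 20.
By max-flow min-cut, the minimum cut capacity equals the max flow.
In the residual graph, reachable from In: {In, D, C, B, R3, Core, R2}.
Min-cut edges: Core→E (7), R2→Eg (13); capacity 7 + 13 = 20.

20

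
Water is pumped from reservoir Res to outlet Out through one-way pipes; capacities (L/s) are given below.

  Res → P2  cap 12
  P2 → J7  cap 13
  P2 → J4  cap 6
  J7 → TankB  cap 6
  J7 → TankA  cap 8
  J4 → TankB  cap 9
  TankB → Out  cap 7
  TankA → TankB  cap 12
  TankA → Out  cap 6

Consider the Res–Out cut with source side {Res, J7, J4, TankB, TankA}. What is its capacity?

Edges leaving {Res, J7, J4, TankB, TankA}: Res→P2 (12), TankB→Out (7), TankA→Out (6).
Cut capacity = 12 + 7 + 6 = 25.

25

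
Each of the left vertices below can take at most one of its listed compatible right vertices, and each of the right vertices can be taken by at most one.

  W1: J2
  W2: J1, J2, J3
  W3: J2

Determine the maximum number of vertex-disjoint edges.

2

Unit-capacity flow: source→left, listed edges, right→sink; max matching = max flow.
Augmenting path W1→J2 (+1); matched 1.
Augmenting path W2→J1 (+1); matched 2.
No augmenting path remains; maximum matching = 2.
König certificate: {W2, J2} is a vertex cover of size 2 (every listed pair touches it), so no matching can be larger.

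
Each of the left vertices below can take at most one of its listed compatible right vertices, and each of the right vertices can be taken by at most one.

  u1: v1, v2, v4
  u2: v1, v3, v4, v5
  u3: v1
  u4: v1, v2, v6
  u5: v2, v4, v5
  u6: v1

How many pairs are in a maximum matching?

5

Unit-capacity flow: source→left, listed edges, right→sink; max matching = max flow.
Augmenting path u1→v1 (+1); matched 1.
Augmenting path u2→v3 (+1); matched 2.
Augmenting path u4→v2 (+1); matched 3.
Augmenting path u5→v4 (+1); matched 4.
Augmenting path u3→v1→u1→v2→u4→v6 (+1); matched 5.
No augmenting path remains; maximum matching = 5.
König certificate: {u1, u2, u4, u5, v1} is a vertex cover of size 5 (every listed pair touches it), so no matching can be larger.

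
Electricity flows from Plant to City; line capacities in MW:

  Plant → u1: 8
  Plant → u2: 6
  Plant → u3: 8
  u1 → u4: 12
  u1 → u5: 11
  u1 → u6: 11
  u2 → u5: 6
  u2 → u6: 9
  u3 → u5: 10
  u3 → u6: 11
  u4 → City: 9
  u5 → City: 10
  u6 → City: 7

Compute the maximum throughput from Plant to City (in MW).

Augment Plant→u1→u4→City: bottleneck 8, flow now 8.
Augment Plant→u2→u5→City: bottleneck 6, flow now 14.
Augment Plant→u3→u5→City: bottleneck 4, flow now 18.
Augment Plant→u3→u6→City: bottleneck 4, flow now 22.
No augmenting path remains; maximum flow = 22.
In the residual graph, reachable from Plant: {Plant}.
Min-cut edges: Plant→u1 (8), Plant→u2 (6), Plant→u3 (8); capacity 8 + 6 + 8 = 22.
This cut is saturated, so no flow can exceed 22.

22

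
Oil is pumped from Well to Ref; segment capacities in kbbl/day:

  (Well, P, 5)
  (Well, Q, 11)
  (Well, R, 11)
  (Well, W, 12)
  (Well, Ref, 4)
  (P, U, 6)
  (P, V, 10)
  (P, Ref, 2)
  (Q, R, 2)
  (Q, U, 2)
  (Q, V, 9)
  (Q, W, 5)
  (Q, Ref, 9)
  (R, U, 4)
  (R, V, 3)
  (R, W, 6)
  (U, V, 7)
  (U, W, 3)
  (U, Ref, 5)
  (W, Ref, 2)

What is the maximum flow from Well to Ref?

22

Augment Well→Ref: bottleneck 4, flow now 4.
Augment Well→P→Ref: bottleneck 2, flow now 6.
Augment Well→Q→Ref: bottleneck 9, flow now 15.
Augment Well→W→Ref: bottleneck 2, flow now 17.
Augment Well→P→U→Ref: bottleneck 3, flow now 20.
Augment Well→Q→U→Ref: bottleneck 2, flow now 22.
No augmenting path remains; maximum flow = 22.
In the residual graph, reachable from Well: {Well, P, Q, R, U, V, W}.
Min-cut edges: Well→Ref (4), P→Ref (2), Q→Ref (9), U→Ref (5), W→Ref (2); capacity 4 + 2 + 9 + 5 + 2 = 22.
This cut is saturated, so no flow can exceed 22.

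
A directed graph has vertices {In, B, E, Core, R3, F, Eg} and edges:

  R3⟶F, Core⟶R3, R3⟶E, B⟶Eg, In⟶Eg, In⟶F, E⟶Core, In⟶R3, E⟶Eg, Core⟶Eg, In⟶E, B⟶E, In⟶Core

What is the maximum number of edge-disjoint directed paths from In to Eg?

3

Assign every edge capacity 1; by Menger, the answer equals the max flow.
Path In→Eg (+1); total 1.
Path In→E→Eg (+1); total 2.
Path In→Core→Eg (+1); total 3.
No residual In→Eg path; max flow = 3.
Certifying cut of size 3: {Core→Eg, E→Eg, In→Eg}.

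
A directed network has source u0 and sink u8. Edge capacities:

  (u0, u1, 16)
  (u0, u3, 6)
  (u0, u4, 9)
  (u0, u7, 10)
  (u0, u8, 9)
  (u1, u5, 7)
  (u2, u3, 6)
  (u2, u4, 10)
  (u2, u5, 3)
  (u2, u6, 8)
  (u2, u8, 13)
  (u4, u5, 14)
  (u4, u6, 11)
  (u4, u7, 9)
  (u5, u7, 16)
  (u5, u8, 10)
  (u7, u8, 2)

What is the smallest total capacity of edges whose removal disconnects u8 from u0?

21

Augment u0→u8: bottleneck 9, flow now 9.
Augment u0→u7→u8: bottleneck 2, flow now 11.
Augment u0→u1→u5→u8: bottleneck 7, flow now 18.
Augment u0→u4→u5→u8: bottleneck 3, flow now 21.
No augmenting path remains; maximum flow = 21.
By max-flow min-cut, the minimum cut capacity equals the max flow.
In the residual graph, reachable from u0: {u0, u1, u3, u4, u5, u6, u7}.
Min-cut edges: u0→u8 (9), u5→u8 (10), u7→u8 (2); capacity 9 + 10 + 2 = 21.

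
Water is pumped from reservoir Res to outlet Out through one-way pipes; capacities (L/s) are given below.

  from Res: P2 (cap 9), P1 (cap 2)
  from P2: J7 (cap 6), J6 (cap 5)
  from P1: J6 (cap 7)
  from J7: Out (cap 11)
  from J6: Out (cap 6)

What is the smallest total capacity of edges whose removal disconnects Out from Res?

11

Augment Res→P2→J7→Out: bottleneck 6, flow now 6.
Augment Res→P2→J6→Out: bottleneck 3, flow now 9.
Augment Res→P1→J6→Out: bottleneck 2, flow now 11.
No augmenting path remains; maximum flow = 11.
By max-flow min-cut, the minimum cut capacity equals the max flow.
In the residual graph, reachable from Res: {Res}.
Min-cut edges: Res→P2 (9), Res→P1 (2); capacity 9 + 2 = 11.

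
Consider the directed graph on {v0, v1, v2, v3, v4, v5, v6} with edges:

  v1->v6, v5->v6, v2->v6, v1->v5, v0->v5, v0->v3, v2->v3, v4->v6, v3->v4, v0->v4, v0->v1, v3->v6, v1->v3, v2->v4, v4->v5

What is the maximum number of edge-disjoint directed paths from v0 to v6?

Assign every edge capacity 1; by Menger, the answer equals the max flow.
Path v0→v1→v6 (+1); total 1.
Path v0→v3→v6 (+1); total 2.
Path v0→v4→v6 (+1); total 3.
Path v0→v5→v6 (+1); total 4.
No residual v0→v6 path; max flow = 4.
Certifying cut of size 4: {v0→v1, v0→v3, v0→v4, v0→v5}.

4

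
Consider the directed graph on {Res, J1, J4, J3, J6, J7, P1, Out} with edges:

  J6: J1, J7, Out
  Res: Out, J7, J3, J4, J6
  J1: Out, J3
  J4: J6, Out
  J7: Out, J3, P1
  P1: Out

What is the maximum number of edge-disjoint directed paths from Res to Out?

Assign every edge capacity 1; by Menger, the answer equals the max flow.
Path Res→Out (+1); total 1.
Path Res→J4→Out (+1); total 2.
Path Res→J6→Out (+1); total 3.
Path Res→J7→Out (+1); total 4.
No residual Res→Out path; max flow = 4.
Certifying cut of size 4: {Res→J4, Res→J6, Res→J7, Res→Out}.

4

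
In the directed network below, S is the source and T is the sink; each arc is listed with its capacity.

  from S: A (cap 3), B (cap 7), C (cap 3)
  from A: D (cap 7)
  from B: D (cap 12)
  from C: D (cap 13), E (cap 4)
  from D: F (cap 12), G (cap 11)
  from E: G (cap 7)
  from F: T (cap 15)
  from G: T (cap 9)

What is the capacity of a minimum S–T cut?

Augment S→A→D→F→T: bottleneck 3, flow now 3.
Augment S→B→D→F→T: bottleneck 7, flow now 10.
Augment S→C→D→F→T: bottleneck 2, flow now 12.
Augment S→C→D→G→T: bottleneck 1, flow now 13.
No augmenting path remains; maximum flow = 13.
By max-flow min-cut, the minimum cut capacity equals the max flow.
In the residual graph, reachable from S: {S}.
Min-cut edges: S→A (3), S→B (7), S→C (3); capacity 3 + 7 + 3 = 13.

13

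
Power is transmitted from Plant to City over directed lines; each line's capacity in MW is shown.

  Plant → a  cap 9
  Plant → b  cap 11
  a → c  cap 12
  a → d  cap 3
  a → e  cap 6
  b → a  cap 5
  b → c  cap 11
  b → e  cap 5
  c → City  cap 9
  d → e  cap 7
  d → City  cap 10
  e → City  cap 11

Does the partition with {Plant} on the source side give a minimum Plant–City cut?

Given cut capacity: 9 + 11 = 20.
Augment Plant→a→c→City: bottleneck 9, flow now 9.
Augment Plant→b→e→City: bottleneck 5, flow now 14.
Augment Plant→b→a→d→City: bottleneck 3, flow now 17.
Augment Plant→b→a→e→City: bottleneck 2, flow now 19.
Augment Plant→b→c→a→e→City: bottleneck 1, flow now 20. (uses reverse residual edge)
No augmenting path remains; maximum flow = 20.
Cut capacity 20 equals the max flow, so it is a minimum cut.

Yes — it is a minimum cut (capacity 20).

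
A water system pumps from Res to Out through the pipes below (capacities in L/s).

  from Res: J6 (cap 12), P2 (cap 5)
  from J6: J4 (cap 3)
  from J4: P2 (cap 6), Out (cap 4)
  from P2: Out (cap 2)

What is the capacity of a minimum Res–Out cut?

5

Augment Res→P2→Out: bottleneck 2, flow now 2.
Augment Res→J6→J4→Out: bottleneck 3, flow now 5.
No augmenting path remains; maximum flow = 5.
By max-flow min-cut, the minimum cut capacity equals the max flow.
In the residual graph, reachable from Res: {Res, J6, P2}.
Min-cut edges: J6→J4 (3), P2→Out (2); capacity 3 + 2 = 5.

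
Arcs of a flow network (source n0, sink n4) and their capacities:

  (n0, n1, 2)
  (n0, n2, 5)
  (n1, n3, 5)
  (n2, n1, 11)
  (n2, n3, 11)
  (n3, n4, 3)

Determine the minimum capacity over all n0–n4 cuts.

3

Augment n0→n1→n3→n4: bottleneck 2, flow now 2.
Augment n0→n2→n3→n4: bottleneck 1, flow now 3.
No augmenting path remains; maximum flow = 3.
By max-flow min-cut, the minimum cut capacity equals the max flow.
In the residual graph, reachable from n0: {n0, n1, n2, n3}.
Min-cut edges: n3→n4 (3); capacity 3 = 3.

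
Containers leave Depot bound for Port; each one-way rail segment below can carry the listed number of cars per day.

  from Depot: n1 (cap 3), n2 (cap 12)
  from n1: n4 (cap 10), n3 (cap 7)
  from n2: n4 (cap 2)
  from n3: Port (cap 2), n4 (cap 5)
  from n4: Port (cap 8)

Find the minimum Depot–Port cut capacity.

5

Augment Depot→n1→n3→Port: bottleneck 2, flow now 2.
Augment Depot→n1→n4→Port: bottleneck 1, flow now 3.
Augment Depot→n2→n4→Port: bottleneck 2, flow now 5.
No augmenting path remains; maximum flow = 5.
By max-flow min-cut, the minimum cut capacity equals the max flow.
In the residual graph, reachable from Depot: {Depot, n2}.
Min-cut edges: Depot→n1 (3), n2→n4 (2); capacity 3 + 2 = 5.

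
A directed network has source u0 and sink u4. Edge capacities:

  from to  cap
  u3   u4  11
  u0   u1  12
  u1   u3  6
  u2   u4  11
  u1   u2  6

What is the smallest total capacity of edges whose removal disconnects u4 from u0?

12

Augment u0→u1→u2→u4: bottleneck 6, flow now 6.
Augment u0→u1→u3→u4: bottleneck 6, flow now 12.
No augmenting path remains; maximum flow = 12.
By max-flow min-cut, the minimum cut capacity equals the max flow.
In the residual graph, reachable from u0: {u0}.
Min-cut edges: u0→u1 (12); capacity 12 = 12.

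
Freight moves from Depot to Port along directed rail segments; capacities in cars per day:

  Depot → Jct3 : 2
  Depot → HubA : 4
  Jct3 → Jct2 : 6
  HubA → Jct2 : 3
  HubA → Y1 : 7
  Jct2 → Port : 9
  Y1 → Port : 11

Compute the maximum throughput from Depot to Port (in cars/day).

6

Augment Depot→Jct3→Jct2→Port: bottleneck 2, flow now 2.
Augment Depot→HubA→Jct2→Port: bottleneck 3, flow now 5.
Augment Depot→HubA→Y1→Port: bottleneck 1, flow now 6.
No augmenting path remains; maximum flow = 6.
In the residual graph, reachable from Depot: {Depot}.
Min-cut edges: Depot→Jct3 (2), Depot→HubA (4); capacity 2 + 4 = 6.
This cut is saturated, so no flow can exceed 6.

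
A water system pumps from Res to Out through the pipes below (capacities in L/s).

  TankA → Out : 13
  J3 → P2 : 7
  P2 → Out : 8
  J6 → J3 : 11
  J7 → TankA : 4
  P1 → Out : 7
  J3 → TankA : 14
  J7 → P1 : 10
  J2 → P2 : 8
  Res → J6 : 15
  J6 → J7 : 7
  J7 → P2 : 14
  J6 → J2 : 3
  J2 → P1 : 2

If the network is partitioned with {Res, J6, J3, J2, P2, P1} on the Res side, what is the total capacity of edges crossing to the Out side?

36

Edges leaving {Res, J6, J3, J2, P2, P1}: J6→J7 (7), J3→TankA (14), P2→Out (8), P1→Out (7).
Cut capacity = 7 + 14 + 8 + 7 = 36.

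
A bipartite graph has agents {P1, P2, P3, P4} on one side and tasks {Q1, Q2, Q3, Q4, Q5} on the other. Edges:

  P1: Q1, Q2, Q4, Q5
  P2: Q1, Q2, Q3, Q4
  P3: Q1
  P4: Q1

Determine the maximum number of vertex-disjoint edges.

3

Unit-capacity flow: source→left, listed edges, right→sink; max matching = max flow.
Augmenting path P1→Q1 (+1); matched 1.
Augmenting path P2→Q2 (+1); matched 2.
Augmenting path P3→Q1→P1→Q4 (+1); matched 3.
No augmenting path remains; maximum matching = 3.
König certificate: {P1, P2, Q1} is a vertex cover of size 3 (every listed pair touches it), so no matching can be larger.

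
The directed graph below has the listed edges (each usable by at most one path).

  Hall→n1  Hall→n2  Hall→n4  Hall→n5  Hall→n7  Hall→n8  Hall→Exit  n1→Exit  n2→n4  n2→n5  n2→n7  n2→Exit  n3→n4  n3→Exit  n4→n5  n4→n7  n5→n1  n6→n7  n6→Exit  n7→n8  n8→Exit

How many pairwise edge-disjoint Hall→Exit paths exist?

4

Assign every edge capacity 1; by Menger, the answer equals the max flow.
Path Hall→Exit (+1); total 1.
Path Hall→n1→Exit (+1); total 2.
Path Hall→n2→Exit (+1); total 3.
Path Hall→n8→Exit (+1); total 4.
No residual Hall→Exit path; max flow = 4.
Certifying cut of size 4: {Hall→Exit, Hall→n2, n1→Exit, n8→Exit}.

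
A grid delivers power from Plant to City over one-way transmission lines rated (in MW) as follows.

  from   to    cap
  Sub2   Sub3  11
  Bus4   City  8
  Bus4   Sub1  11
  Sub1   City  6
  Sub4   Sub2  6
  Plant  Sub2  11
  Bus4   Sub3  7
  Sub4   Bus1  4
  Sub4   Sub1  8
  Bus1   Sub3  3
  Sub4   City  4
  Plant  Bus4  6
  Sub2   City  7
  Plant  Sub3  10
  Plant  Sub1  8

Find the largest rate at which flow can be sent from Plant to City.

19

Augment Plant→Bus4→City: bottleneck 6, flow now 6.
Augment Plant→Sub1→City: bottleneck 6, flow now 12.
Augment Plant→Sub2→City: bottleneck 7, flow now 19.
No augmenting path remains; maximum flow = 19.
In the residual graph, reachable from Plant: {Plant, Sub1, Sub2, Sub3}.
Min-cut edges: Plant→Bus4 (6), Sub1→City (6), Sub2→City (7); capacity 6 + 6 + 7 = 19.
This cut is saturated, so no flow can exceed 19.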